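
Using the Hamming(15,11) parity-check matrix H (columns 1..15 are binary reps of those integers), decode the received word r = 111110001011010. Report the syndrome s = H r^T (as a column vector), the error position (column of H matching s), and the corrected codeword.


s = (0, 0, 0, 1)^T, error position = 1, corrected codeword c = 011110001011010

Compute s = H r^T mod 2 one row at a time:
  s_1 = 0 + 1 + 0 + 1 + 1 + 0 + 1 + 0 = 4 ≡ 0 (mod 2).
  s_2 = 1 + 1 + 0 + 0 + 1 + 0 + 1 + 0 = 4 ≡ 0 (mod 2).
  s_3 = 1 + 1 + 0 + 0 + 0 + 1 + 1 + 0 = 4 ≡ 0 (mod 2).
  s_4 = 1 + 1 + 1 + 0 + 1 + 1 + 0 + 0 = 5 ≡ 1 (mod 2).
s = (0, 0, 0, 1)^T — this equals column 1 of H (binary 0001), so error is at position 1.
Correct: flip bit 1 of r = 111110001011010 to get c = 011110001011010.


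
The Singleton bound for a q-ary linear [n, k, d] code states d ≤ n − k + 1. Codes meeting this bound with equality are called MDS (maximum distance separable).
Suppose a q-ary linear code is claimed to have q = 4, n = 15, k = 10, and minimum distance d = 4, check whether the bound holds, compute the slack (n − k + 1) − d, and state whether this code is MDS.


Singleton RHS = n − k + 1 = 6, slack = 2, bound satisfied, not MDS.

Singleton bound: d ≤ n − k + 1.
Here n = 15, k = 10, so n − k + 1 = 6.
Given d = 4, check d ≤ 6: YES.
Slack = (n − k + 1) − d = 2.
The code is NOT MDS (slack = 2 > 0).
Description: the claimed parameters are [15, 10, 4]_4; such a code would be non-MDS.


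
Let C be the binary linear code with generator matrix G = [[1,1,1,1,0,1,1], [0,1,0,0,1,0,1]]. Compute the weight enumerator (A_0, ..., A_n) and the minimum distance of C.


Weight distribution: A_0 = 1, A_3 = 1, A_5 = 1, A_6 = 1. Minimum distance d = 3.

Enumerate all 2^2 = 4 messages m ∈ F_2^2.
For each, compute codeword c = mG in F_2^7, then tally its weight.
  m = 00 → c = 0000000, weight = 0.
  m = 10 → c = 1111011, weight = 6.
  m = 01 → c = 0100101, weight = 3.
  m = 11 → c = 1011110, weight = 5.
Tally weights:
  weight 0: 1 codewords.
  weight 3: 1 codewords.
  weight 5: 1 codewords.
  weight 6: 1 codewords.
Minimum distance d = smallest w > 0 with A_w > 0 = 3.
Sanity: Σ A_w = 4 = 2^2 = 4 ✓.


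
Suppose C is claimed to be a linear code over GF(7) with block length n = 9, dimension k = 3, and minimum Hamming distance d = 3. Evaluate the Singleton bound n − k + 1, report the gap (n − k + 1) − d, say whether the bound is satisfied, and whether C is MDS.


Singleton RHS = n − k + 1 = 7, slack = 4, bound satisfied, not MDS.

Singleton bound: d ≤ n − k + 1.
Here n = 9, k = 3, so n − k + 1 = 7.
Given d = 3, check d ≤ 7: YES.
Slack = (n − k + 1) − d = 4.
The code is NOT MDS (slack = 4 > 0).
Description: the claimed parameters are [9, 3, 3]_7; such a code would be non-MDS.


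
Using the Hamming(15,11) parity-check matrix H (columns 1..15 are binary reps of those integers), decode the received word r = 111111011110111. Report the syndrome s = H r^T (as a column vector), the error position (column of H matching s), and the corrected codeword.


s = (1, 0, 1, 1)^T, error position = 11, corrected codeword c = 111111011100111

Compute s = H r^T mod 2 one row at a time:
  s_1 = 1 + 1 + 1 + 1 + 0 + 1 + 1 + 1 = 7 ≡ 1 (mod 2).
  s_2 = 1 + 1 + 1 + 0 + 0 + 1 + 1 + 1 = 6 ≡ 0 (mod 2).
  s_3 = 1 + 1 + 1 + 0 + 1 + 1 + 1 + 1 = 7 ≡ 1 (mod 2).
  s_4 = 1 + 1 + 1 + 0 + 1 + 1 + 1 + 1 = 7 ≡ 1 (mod 2).
s = (1, 0, 1, 1)^T — this equals column 11 of H (binary 1011), so error is at position 11.
Correct: flip bit 11 of r = 111111011110111 to get c = 111111011100111.


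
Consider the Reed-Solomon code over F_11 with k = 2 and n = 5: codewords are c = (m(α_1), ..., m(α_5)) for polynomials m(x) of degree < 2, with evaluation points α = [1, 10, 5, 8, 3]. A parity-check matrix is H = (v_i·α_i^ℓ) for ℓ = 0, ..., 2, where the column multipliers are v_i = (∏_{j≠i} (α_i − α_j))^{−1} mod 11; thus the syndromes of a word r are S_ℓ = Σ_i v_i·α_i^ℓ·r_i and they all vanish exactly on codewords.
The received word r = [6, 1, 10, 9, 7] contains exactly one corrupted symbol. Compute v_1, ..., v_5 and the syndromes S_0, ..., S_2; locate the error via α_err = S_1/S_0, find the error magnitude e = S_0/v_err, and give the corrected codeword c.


S = (10, 10, 10), error at position 1, error magnitude e = 2, c = [4, 1, 10, 9, 7].

Step 1: column multipliers v_i = (∏_{j≠i}(α_i − α_j))^{−1} mod 11.
  i = 1 (α = 1): (1−10)(1−5)(1−8)(1−3) = (−9)·(−4)·(−7)·(−2) = 504 ≡ 9, so v_1 = 9^{−1} = 5 (mod 11).
  i = 2 (α = 10): (10−1)(10−5)(10−8)(10−3) = 9·5·2·7 = 630 ≡ 3, so v_2 = 3^{−1} = 4 (mod 11).
  i = 3 (α = 5): (5−1)(5−10)(5−8)(5−3) = 4·(−5)·(−3)·2 = 120 ≡ 10, so v_3 = 10^{−1} = 10 (mod 11).
  i = 4 (α = 8): (8−1)(8−10)(8−5)(8−3) = 7·(−2)·3·5 = −210 ≡ 10, so v_4 = 10^{−1} = 10 (mod 11).
  i = 5 (α = 3): (3−1)(3−10)(3−5)(3−8) = 2·(−7)·(−2)·(−5) = −140 ≡ 3, so v_5 = 3^{−1} = 4 (mod 11).
  v = [5, 4, 10, 10, 4].
Step 2: syndromes of r = [6, 1, 10, 9, 7] (all sums mod 11).
  S_0 = Σ v_i r_i = 5·6 + 4·1 + 10·10 + 10·9 + 4·7 = 252 ≡ 10.
  S_1 = Σ v_i α_i r_i = 5·1·6 + 4·10·1 + 10·5·10 + 10·8·9 + 4·3·7 = 1374 ≡ 10.
  α_i^2 mod 11 = [1, 1, 3, 9, 9].
  S_2 = Σ v_i α_i^2 r_i = 5·1·6 + 4·1·1 + 10·3·10 + 10·9·9 + 4·9·7 = 1396 ≡ 10.
  S = (10, 10, 10) ≠ 0, so r is not a codeword (an error is present).
Step 3: locate the error. For a single error e at position i, S_ℓ = v_i·e·α_i^ℓ, so α_err = S_1/S_0.
  S_0^{−1} = 10^{−1} = 10 (mod 11), so α_err = 10·10 = 100 ≡ 1 = α_1. Error position i = 1.
  Consistency check: S_2/S_1 = 10·10 = 100 ≡ 1 = α_err ✓ (single-error assumption holds).
Step 4: error magnitude e = S_0/v_1 = S_0·∏_{j≠1}(α_1 − α_j) = 10·9 = 90 ≡ 2 (mod 11).
Step 5: correct position 1: c_1 = r_1 − e = 6 − 2 ≡ 4 (mod 11). Hence c = [4, 1, 10, 9, 7].
  Check: interpolating c through the α_i gives m(x) = 8 + 7·x (degree < 2) with m(α_i) = c_i for every i, so c is indeed a codeword.


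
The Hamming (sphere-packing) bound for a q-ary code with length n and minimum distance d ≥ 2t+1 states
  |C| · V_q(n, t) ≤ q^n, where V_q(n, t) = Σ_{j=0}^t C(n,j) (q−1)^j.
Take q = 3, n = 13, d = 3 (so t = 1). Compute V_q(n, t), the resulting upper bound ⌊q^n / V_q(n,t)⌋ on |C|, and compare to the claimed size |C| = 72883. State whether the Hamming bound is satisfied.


V_q(n, t) = 27, q^n = 1594323, Hamming bound = 59049, |C| = 72883 > bound (violated).

Step 1: Compute V_q(n, t) = Σ_{j=0}^1 C(n, j) (q−1)^j.
  j = 0: C(13,0)·(2)^0 = 1·1 = 1.
  j = 1: C(13,1)·(2)^1 = 13·2 = 26.
  V_q(n, t) = 1 + 26 = 27.
Step 2: q^n = 3^13 = 1594323.
Step 3: Hamming bound ⌊q^n / V_q(n,t)⌋ = ⌊1594323/27⌋ = 59049.
Step 4: Compare |C| = 72883 to 59049: violated.
The claimed |C| lies above the Hamming bound, so no 3-ary code of length 13 with d ≥ 3 can have 72883 codewords.


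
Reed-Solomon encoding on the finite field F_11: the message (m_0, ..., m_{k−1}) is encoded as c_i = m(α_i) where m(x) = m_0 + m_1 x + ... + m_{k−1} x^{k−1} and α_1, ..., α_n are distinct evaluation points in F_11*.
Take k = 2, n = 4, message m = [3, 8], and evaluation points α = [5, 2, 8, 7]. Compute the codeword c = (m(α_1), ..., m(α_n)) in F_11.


c = [10, 8, 1, 4]

Message polynomial: m(x) = 3 + 8·x (mod 11).
For each evaluation point α_i, compute m(α_i) mod 11:
  α_1 = 5: Horner steps 8 → 10, so m(5) = 10.
  α_2 = 2: Horner steps 8 → 8, so m(2) = 8.
  α_3 = 8: Horner steps 8 → 1, so m(8) = 1.
  α_4 = 7: Horner steps 8 → 4, so m(7) = 4.
Codeword c = [10, 8, 1, 4] ∈ F_11^4.


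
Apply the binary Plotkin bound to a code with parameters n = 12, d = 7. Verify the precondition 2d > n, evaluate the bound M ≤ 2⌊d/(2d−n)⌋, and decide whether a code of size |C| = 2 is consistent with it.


Plotkin bound M ≤ 6; given |C| = 2 ≤ bound (satisfied).

Check applicability: 2d = 14, n = 12.
2d − n = 2 > 0, so Plotkin applies.
Compute d/(2d−n) = 7/2 ≈ 3.5000.
⌊d/(2d−n)⌋ = 3.
Plotkin bound: M ≤ 2·3 = 6.
Given |C| = 2, check: satisfied.
This |C| is below the Plotkin bound.


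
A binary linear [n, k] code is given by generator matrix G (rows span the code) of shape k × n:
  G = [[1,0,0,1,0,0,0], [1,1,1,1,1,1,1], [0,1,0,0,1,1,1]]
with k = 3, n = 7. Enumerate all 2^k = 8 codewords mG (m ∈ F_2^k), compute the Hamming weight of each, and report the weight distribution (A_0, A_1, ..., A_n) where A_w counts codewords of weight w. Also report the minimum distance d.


Weight distribution: A_0 = 1, A_1 = 1, A_2 = 1, A_3 = 1, A_4 = 1, A_5 = 1, A_6 = 1, A_7 = 1. Minimum distance d = 1.

Enumerate all 2^3 = 8 messages m ∈ F_2^3.
For each, compute codeword c = mG in F_2^7, then tally its weight.
  m = 000 → c = 0000000, weight = 0.
  m = 100 → c = 1001000, weight = 2.
  m = 010 → c = 1111111, weight = 7.
  m = 110 → c = 0110111, weight = 5.
  m = 001 → c = 0100111, weight = 4.
  m = 101 → c = 1101111, weight = 6.
  m = 011 → c = 1011000, weight = 3.
  m = 111 → c = 0010000, weight = 1.
Tally weights:
  weight 0: 1 codewords.
  weight 1: 1 codewords.
  weight 2: 1 codewords.
  weight 3: 1 codewords.
  weight 4: 1 codewords.
  weight 5: 1 codewords.
  weight 6: 1 codewords.
  weight 7: 1 codewords.
Minimum distance d = smallest w > 0 with A_w > 0 = 1.
Sanity: Σ A_w = 8 = 2^3 = 8 ✓.


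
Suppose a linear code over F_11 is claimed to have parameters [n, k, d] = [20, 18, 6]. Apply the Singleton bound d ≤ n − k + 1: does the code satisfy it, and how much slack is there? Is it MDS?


Singleton RHS = n − k + 1 = 3, slack = -3, bound violated (no such code; not MDS).

Singleton bound: d ≤ n − k + 1.
Here n = 20, k = 18, so n − k + 1 = 3.
Given d = 6, check d ≤ 3: NO.
Slack = (n − k + 1) − d = -3.
The slack is negative: d = 6 exceeds n − k + 1 = 3 by 3, so the Singleton bound is violated and no linear [20, 18, 6]_11 code can exist. In particular it is not MDS (MDS requires d = n − k + 1 exactly).
Description: the claimed parameters are [20, 18, 6]_11; such a code would be impossible (violates the Singleton bound).


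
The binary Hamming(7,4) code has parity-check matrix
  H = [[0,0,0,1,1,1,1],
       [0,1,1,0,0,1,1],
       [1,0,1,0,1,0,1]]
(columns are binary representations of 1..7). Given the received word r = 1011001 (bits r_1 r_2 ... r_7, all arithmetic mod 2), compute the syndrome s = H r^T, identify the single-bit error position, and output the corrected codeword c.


s = (0, 0, 1)^T, error position = 1, corrected codeword c = 0011001

Compute s = H r^T mod 2 one row at a time:
  s_1 = 1 + 0 + 0 + 1 = 2 ≡ 0 (mod 2).
  s_2 = 0 + 1 + 0 + 1 = 2 ≡ 0 (mod 2).
  s_3 = 1 + 1 + 0 + 1 = 3 ≡ 1 (mod 2).
s = (0, 0, 1)^T — this equals column 1 of H (binary 001), so error is at position 1.
Correct: flip bit 1 of r = 1011001 to get c = 0011001.


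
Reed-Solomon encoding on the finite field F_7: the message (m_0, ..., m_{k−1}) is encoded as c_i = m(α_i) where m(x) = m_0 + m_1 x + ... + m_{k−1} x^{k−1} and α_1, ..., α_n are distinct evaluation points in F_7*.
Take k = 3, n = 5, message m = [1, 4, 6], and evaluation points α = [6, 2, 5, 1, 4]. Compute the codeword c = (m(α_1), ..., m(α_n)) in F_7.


c = [3, 5, 3, 4, 1]

Message polynomial: m(x) = 1 + 4·x + 6·x^2 (mod 7).
For each evaluation point α_i, compute m(α_i) mod 7:
  α_1 = 6: Horner steps 6 → 5 → 3, so m(6) = 3.
  α_2 = 2: Horner steps 6 → 2 → 5, so m(2) = 5.
  α_3 = 5: Horner steps 6 → 6 → 3, so m(5) = 3.
  α_4 = 1: Horner steps 6 → 3 → 4, so m(1) = 4.
  α_5 = 4: Horner steps 6 → 0 → 1, so m(4) = 1.
Codeword c = [3, 5, 3, 4, 1] ∈ F_7^5.


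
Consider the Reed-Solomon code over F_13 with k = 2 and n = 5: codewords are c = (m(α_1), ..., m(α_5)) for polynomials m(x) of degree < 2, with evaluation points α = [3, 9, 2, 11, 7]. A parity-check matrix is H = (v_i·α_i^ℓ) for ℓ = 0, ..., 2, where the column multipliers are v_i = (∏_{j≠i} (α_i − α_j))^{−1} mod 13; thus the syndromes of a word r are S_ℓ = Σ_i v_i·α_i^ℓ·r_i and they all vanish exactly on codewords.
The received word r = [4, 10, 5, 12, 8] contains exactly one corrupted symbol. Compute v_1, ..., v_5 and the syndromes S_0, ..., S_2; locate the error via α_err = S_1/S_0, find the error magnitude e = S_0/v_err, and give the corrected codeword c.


S = (5, 10, 7), error at position 3, error magnitude e = 2, c = [4, 10, 3, 12, 8].

Step 1: column multipliers v_i = (∏_{j≠i}(α_i − α_j))^{−1} mod 13.
  i = 1 (α = 3): (3−9)(3−2)(3−11)(3−7) = (−6)·1·(−8)·(−4) = −192 ≡ 3, so v_1 = 3^{−1} = 9 (mod 13).
  i = 2 (α = 9): (9−3)(9−2)(9−11)(9−7) = 6·7·(−2)·2 = −168 ≡ 1, so v_2 = 1^{−1} = 1 (mod 13).
  i = 3 (α = 2): (2−3)(2−9)(2−11)(2−7) = (−1)·(−7)·(−9)·(−5) = 315 ≡ 3, so v_3 = 3^{−1} = 9 (mod 13).
  i = 4 (α = 11): (11−3)(11−9)(11−2)(11−7) = 8·2·9·4 = 576 ≡ 4, so v_4 = 4^{−1} = 10 (mod 13).
  i = 5 (α = 7): (7−3)(7−9)(7−2)(7−11) = 4·(−2)·5·(−4) = 160 ≡ 4, so v_5 = 4^{−1} = 10 (mod 13).
  v = [9, 1, 9, 10, 10].
Step 2: syndromes of r = [4, 10, 5, 12, 8] (all sums mod 13).
  S_0 = Σ v_i r_i = 9·4 + 1·10 + 9·5 + 10·12 + 10·8 = 291 ≡ 5.
  S_1 = Σ v_i α_i r_i = 9·3·4 + 1·9·10 + 9·2·5 + 10·11·12 + 10·7·8 = 2168 ≡ 10.
  α_i^2 mod 13 = [9, 3, 4, 4, 10].
  S_2 = Σ v_i α_i^2 r_i = 9·9·4 + 1·3·10 + 9·4·5 + 10·4·12 + 10·10·8 = 1814 ≡ 7.
  S = (5, 10, 7) ≠ 0, so r is not a codeword (an error is present).
Step 3: locate the error. For a single error e at position i, S_ℓ = v_i·e·α_i^ℓ, so α_err = S_1/S_0.
  S_0^{−1} = 5^{−1} = 8 (mod 13), so α_err = 10·8 = 80 ≡ 2 = α_3. Error position i = 3.
  Consistency check: S_2/S_1 = 7·4 = 28 ≡ 2 = α_err ✓ (single-error assumption holds).
Step 4: error magnitude e = S_0/v_3 = S_0·∏_{j≠3}(α_3 − α_j) = 5·3 = 15 ≡ 2 (mod 13).
Step 5: correct position 3: c_3 = r_3 − e = 5 − 2 ≡ 3 (mod 13). Hence c = [4, 10, 3, 12, 8].
  Check: interpolating c through the α_i gives m(x) = 1 + 1·x (degree < 2) with m(α_i) = c_i for every i, so c is indeed a codeword.


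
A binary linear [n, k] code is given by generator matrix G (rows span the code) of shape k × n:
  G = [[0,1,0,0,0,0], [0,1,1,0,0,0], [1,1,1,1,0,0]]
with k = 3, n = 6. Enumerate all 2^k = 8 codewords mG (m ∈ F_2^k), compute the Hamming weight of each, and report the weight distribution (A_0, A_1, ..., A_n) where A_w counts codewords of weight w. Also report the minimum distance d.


Weight distribution: A_0 = 1, A_1 = 2, A_2 = 2, A_3 = 2, A_4 = 1. Minimum distance d = 1.

Enumerate all 2^3 = 8 messages m ∈ F_2^3.
For each, compute codeword c = mG in F_2^6, then tally its weight.
  m = 000 → c = 000000, weight = 0.
  m = 100 → c = 010000, weight = 1.
  m = 010 → c = 011000, weight = 2.
  m = 110 → c = 001000, weight = 1.
  m = 001 → c = 111100, weight = 4.
  m = 101 → c = 101100, weight = 3.
  m = 011 → c = 100100, weight = 2.
  m = 111 → c = 110100, weight = 3.
Tally weights:
  weight 0: 1 codewords.
  weight 1: 2 codewords.
  weight 2: 2 codewords.
  weight 3: 2 codewords.
  weight 4: 1 codewords.
Minimum distance d = smallest w > 0 with A_w > 0 = 1.
Sanity: Σ A_w = 8 = 2^3 = 8 ✓.


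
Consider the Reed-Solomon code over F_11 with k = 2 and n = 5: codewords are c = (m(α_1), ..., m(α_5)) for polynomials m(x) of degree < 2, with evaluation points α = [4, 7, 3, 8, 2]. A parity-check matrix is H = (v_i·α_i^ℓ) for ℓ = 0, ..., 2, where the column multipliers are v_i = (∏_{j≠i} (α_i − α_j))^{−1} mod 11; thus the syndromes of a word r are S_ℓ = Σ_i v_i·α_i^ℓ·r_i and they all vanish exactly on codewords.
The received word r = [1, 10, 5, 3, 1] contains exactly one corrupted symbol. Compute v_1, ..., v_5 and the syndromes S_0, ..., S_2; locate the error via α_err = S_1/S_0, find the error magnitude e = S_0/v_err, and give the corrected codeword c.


S = (7, 6, 2), error at position 1, error magnitude e = 3, c = [9, 10, 5, 3, 1].

Step 1: column multipliers v_i = (∏_{j≠i}(α_i − α_j))^{−1} mod 11.
  i = 1 (α = 4): (4−7)(4−3)(4−8)(4−2) = (−3)·1·(−4)·2 = 24 ≡ 2, so v_1 = 2^{−1} = 6 (mod 11).
  i = 2 (α = 7): (7−4)(7−3)(7−8)(7−2) = 3·4·(−1)·5 = −60 ≡ 6, so v_2 = 6^{−1} = 2 (mod 11).
  i = 3 (α = 3): (3−4)(3−7)(3−8)(3−2) = (−1)·(−4)·(−5)·1 = −20 ≡ 2, so v_3 = 2^{−1} = 6 (mod 11).
  i = 4 (α = 8): (8−4)(8−7)(8−3)(8−2) = 4·1·5·6 = 120 ≡ 10, so v_4 = 10^{−1} = 10 (mod 11).
  i = 5 (α = 2): (2−4)(2−7)(2−3)(2−8) = (−2)·(−5)·(−1)·(−6) = 60 ≡ 5, so v_5 = 5^{−1} = 9 (mod 11).
  v = [6, 2, 6, 10, 9].
Step 2: syndromes of r = [1, 10, 5, 3, 1] (all sums mod 11).
  S_0 = Σ v_i r_i = 6·1 + 2·10 + 6·5 + 10·3 + 9·1 = 95 ≡ 7.
  S_1 = Σ v_i α_i r_i = 6·4·1 + 2·7·10 + 6·3·5 + 10·8·3 + 9·2·1 = 512 ≡ 6.
  α_i^2 mod 11 = [5, 5, 9, 9, 4].
  S_2 = Σ v_i α_i^2 r_i = 6·5·1 + 2·5·10 + 6·9·5 + 10·9·3 + 9·4·1 = 706 ≡ 2.
  S = (7, 6, 2) ≠ 0, so r is not a codeword (an error is present).
Step 3: locate the error. For a single error e at position i, S_ℓ = v_i·e·α_i^ℓ, so α_err = S_1/S_0.
  S_0^{−1} = 7^{−1} = 8 (mod 11), so α_err = 6·8 = 48 ≡ 4 = α_1. Error position i = 1.
  Consistency check: S_2/S_1 = 2·2 = 4 ≡ 4 = α_err ✓ (single-error assumption holds).
Step 4: error magnitude e = S_0/v_1 = S_0·∏_{j≠1}(α_1 − α_j) = 7·2 = 14 ≡ 3 (mod 11).
Step 5: correct position 1: c_1 = r_1 − e = 1 − 3 ≡ 9 (mod 11). Hence c = [9, 10, 5, 3, 1].
  Check: interpolating c through the α_i gives m(x) = 4 + 4·x (degree < 2) with m(α_i) = c_i for every i, so c is indeed a codeword.


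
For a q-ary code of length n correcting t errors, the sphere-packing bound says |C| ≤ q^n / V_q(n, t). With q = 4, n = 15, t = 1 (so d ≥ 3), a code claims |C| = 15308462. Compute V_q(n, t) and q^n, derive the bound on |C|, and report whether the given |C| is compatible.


V_q(n, t) = 46, q^n = 1073741824, Hamming bound = 23342213, |C| = 15308462 ≤ bound (satisfied).

Step 1: Compute V_q(n, t) = Σ_{j=0}^1 C(n, j) (q−1)^j.
  j = 0: C(15,0)·(3)^0 = 1·1 = 1.
  j = 1: C(15,1)·(3)^1 = 15·3 = 45.
  V_q(n, t) = 1 + 45 = 46.
Step 2: q^n = 4^15 = 1073741824.
Step 3: Hamming bound ⌊q^n / V_q(n,t)⌋ = ⌊1073741824/46⌋ = 23342213.
Step 4: Compare |C| = 15308462 to 23342213: satisfied.
The claimed |C| lies below the Hamming bound.


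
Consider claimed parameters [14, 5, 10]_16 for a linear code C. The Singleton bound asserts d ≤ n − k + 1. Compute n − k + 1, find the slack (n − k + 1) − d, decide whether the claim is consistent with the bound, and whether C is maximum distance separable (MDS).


Singleton RHS = n − k + 1 = 10, slack = 0, bound satisfied, MDS.

Singleton bound: d ≤ n − k + 1.
Here n = 14, k = 5, so n − k + 1 = 10.
Given d = 10, check d ≤ 10: YES.
Slack = (n − k + 1) − d = 0.
The code is MDS (slack = 0).
Description: the claimed parameters are [14, 5, 10]_16; such a code would be MDS (meets Singleton bound).


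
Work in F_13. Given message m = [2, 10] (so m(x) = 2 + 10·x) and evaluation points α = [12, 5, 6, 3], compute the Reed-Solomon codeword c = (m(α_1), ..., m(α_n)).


c = [5, 0, 10, 6]

Message polynomial: m(x) = 2 + 10·x (mod 13).
For each evaluation point α_i, compute m(α_i) mod 13:
  α_1 = 12: Horner steps 10 → 5, so m(12) = 5.
  α_2 = 5: Horner steps 10 → 0, so m(5) = 0.
  α_3 = 6: Horner steps 10 → 10, so m(6) = 10.
  α_4 = 3: Horner steps 10 → 6, so m(3) = 6.
Codeword c = [5, 0, 10, 6] ∈ F_13^4.


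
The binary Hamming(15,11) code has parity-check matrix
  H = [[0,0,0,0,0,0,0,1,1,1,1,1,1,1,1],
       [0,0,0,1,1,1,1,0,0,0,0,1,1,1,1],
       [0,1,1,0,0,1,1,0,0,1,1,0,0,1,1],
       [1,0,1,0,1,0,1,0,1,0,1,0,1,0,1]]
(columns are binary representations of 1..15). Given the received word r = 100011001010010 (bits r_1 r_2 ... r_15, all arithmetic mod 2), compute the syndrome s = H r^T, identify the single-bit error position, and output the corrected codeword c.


s = (1, 1, 1, 0)^T, error position = 14, corrected codeword c = 100011001010000

Compute s = H r^T mod 2 one row at a time:
  s_1 = 0 + 1 + 0 + 1 + 0 + 0 + 1 + 0 = 3 ≡ 1 (mod 2).
  s_2 = 0 + 1 + 1 + 0 + 0 + 0 + 1 + 0 = 3 ≡ 1 (mod 2).
  s_3 = 0 + 0 + 1 + 0 + 0 + 1 + 1 + 0 = 3 ≡ 1 (mod 2).
  s_4 = 1 + 0 + 1 + 0 + 1 + 1 + 0 + 0 = 4 ≡ 0 (mod 2).
s = (1, 1, 1, 0)^T — this equals column 14 of H (binary 1110), so error is at position 14.
Correct: flip bit 14 of r = 100011001010010 to get c = 100011001010000.


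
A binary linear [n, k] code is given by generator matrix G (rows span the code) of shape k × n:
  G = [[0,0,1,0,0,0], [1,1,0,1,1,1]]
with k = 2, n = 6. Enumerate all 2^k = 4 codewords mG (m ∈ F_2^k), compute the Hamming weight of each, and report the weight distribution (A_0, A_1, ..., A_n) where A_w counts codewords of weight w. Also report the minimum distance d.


Weight distribution: A_0 = 1, A_1 = 1, A_5 = 1, A_6 = 1. Minimum distance d = 1.

Enumerate all 2^2 = 4 messages m ∈ F_2^2.
For each, compute codeword c = mG in F_2^6, then tally its weight.
  m = 00 → c = 000000, weight = 0.
  m = 10 → c = 001000, weight = 1.
  m = 01 → c = 110111, weight = 5.
  m = 11 → c = 111111, weight = 6.
Tally weights:
  weight 0: 1 codewords.
  weight 1: 1 codewords.
  weight 5: 1 codewords.
  weight 6: 1 codewords.
Minimum distance d = smallest w > 0 with A_w > 0 = 1.
Sanity: Σ A_w = 4 = 2^2 = 4 ✓.


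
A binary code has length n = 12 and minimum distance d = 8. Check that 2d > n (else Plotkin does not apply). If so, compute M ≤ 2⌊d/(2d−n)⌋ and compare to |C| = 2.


Plotkin bound M ≤ 4; given |C| = 2 ≤ bound (satisfied).

Check applicability: 2d = 16, n = 12.
2d − n = 4 > 0, so Plotkin applies.
Compute d/(2d−n) = 8/4 ≈ 2.0000.
⌊d/(2d−n)⌋ = 2.
Plotkin bound: M ≤ 2·2 = 4.
Given |C| = 2, check: satisfied.
This |C| is below the Plotkin bound.


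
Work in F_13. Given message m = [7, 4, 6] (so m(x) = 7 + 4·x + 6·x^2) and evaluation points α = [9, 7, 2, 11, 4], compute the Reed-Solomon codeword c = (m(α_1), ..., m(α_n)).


c = [9, 4, 0, 10, 2]

Message polynomial: m(x) = 7 + 4·x + 6·x^2 (mod 13).
For each evaluation point α_i, compute m(α_i) mod 13:
  α_1 = 9: Horner steps 6 → 6 → 9, so m(9) = 9.
  α_2 = 7: Horner steps 6 → 7 → 4, so m(7) = 4.
  α_3 = 2: Horner steps 6 → 3 → 0, so m(2) = 0.
  α_4 = 11: Horner steps 6 → 5 → 10, so m(11) = 10.
  α_5 = 4: Horner steps 6 → 2 → 2, so m(4) = 2.
Codeword c = [9, 4, 0, 10, 2] ∈ F_13^5.


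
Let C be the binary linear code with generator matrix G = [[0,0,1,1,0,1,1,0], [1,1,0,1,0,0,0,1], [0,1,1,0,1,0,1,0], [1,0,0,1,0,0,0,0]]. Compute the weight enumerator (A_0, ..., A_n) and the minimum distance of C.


Weight distribution: A_0 = 1, A_2 = 2, A_4 = 9, A_6 = 4. Minimum distance d = 2.

Enumerate all 2^4 = 16 messages m ∈ F_2^4.
For each, compute codeword c = mG in F_2^8, then tally its weight.
  m = 0000 → c = 00000000, weight = 0.
  m = 1000 → c = 00110110, weight = 4.
  m = 0100 → c = 11010001, weight = 4.
  m = 1100 → c = 11100111, weight = 6.
  m = 0010 → c = 01101010, weight = 4.
  m = 1010 → c = 01011100, weight = 4.
  m = 0110 → c = 10111011, weight = 6.
  m = 1110 → c = 10001101, weight = 4.
  m = 0001 → c = 10010000, weight = 2.
  m = 1001 → c = 10100110, weight = 4.
  m = 0101 → c = 01000001, weight = 2.
  m = 1101 → c = 01110111, weight = 6.
  m = 0011 → c = 11111010, weight = 6.
  m = 1011 → c = 11001100, weight = 4.
  m = 0111 → c = 00101011, weight = 4.
  m = 1111 → c = 00011101, weight = 4.
Tally weights:
  weight 0: 1 codewords.
  weight 2: 2 codewords.
  weight 4: 9 codewords.
  weight 6: 4 codewords.
Minimum distance d = smallest w > 0 with A_w > 0 = 2.
Sanity: Σ A_w = 16 = 2^4 = 16 ✓.


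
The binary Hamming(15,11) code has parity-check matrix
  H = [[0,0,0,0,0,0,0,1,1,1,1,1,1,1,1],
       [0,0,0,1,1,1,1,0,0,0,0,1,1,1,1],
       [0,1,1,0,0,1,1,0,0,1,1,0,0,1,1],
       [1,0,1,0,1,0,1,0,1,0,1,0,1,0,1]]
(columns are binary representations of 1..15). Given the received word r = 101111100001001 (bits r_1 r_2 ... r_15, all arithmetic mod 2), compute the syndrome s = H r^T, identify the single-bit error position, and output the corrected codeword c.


s = (0, 0, 0, 1)^T, error position = 1, corrected codeword c = 001111100001001

Compute s = H r^T mod 2 one row at a time:
  s_1 = 0 + 0 + 0 + 0 + 1 + 0 + 0 + 1 = 2 ≡ 0 (mod 2).
  s_2 = 1 + 1 + 1 + 1 + 1 + 0 + 0 + 1 = 6 ≡ 0 (mod 2).
  s_3 = 0 + 1 + 1 + 1 + 0 + 0 + 0 + 1 = 4 ≡ 0 (mod 2).
  s_4 = 1 + 1 + 1 + 1 + 0 + 0 + 0 + 1 = 5 ≡ 1 (mod 2).
s = (0, 0, 0, 1)^T — this equals column 1 of H (binary 0001), so error is at position 1.
Correct: flip bit 1 of r = 101111100001001 to get c = 001111100001001.


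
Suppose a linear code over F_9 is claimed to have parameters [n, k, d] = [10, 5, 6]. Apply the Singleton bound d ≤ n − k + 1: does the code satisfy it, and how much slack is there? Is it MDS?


Singleton RHS = n − k + 1 = 6, slack = 0, bound satisfied, MDS.

Singleton bound: d ≤ n − k + 1.
Here n = 10, k = 5, so n − k + 1 = 6.
Given d = 6, check d ≤ 6: YES.
Slack = (n − k + 1) − d = 0.
The code is MDS (slack = 0).
Description: the claimed parameters are [10, 5, 6]_9; such a code would be MDS (meets Singleton bound).


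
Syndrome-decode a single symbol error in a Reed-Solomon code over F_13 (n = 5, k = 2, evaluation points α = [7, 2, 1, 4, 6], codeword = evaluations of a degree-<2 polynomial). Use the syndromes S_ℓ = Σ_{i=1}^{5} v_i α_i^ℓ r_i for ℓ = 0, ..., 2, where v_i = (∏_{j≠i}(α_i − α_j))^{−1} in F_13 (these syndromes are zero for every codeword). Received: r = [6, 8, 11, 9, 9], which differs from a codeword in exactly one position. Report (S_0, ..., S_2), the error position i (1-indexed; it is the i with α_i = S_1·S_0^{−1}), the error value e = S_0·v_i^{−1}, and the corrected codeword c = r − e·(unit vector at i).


S = (2, 8, 6), error at position 4, error magnitude e = 7, c = [6, 8, 11, 2, 9].

Step 1: column multipliers v_i = (∏_{j≠i}(α_i − α_j))^{−1} mod 13.
  i = 1 (α = 7): (7−2)(7−1)(7−4)(7−6) = 5·6·3·1 = 90 ≡ 12, so v_1 = 12^{−1} = 12 (mod 13).
  i = 2 (α = 2): (2−7)(2−1)(2−4)(2−6) = (−5)·1·(−2)·(−4) = −40 ≡ 12, so v_2 = 12^{−1} = 12 (mod 13).
  i = 3 (α = 1): (1−7)(1−2)(1−4)(1−6) = (−6)·(−1)·(−3)·(−5) = 90 ≡ 12, so v_3 = 12^{−1} = 12 (mod 13).
  i = 4 (α = 4): (4−7)(4−2)(4−1)(4−6) = (−3)·2·3·(−2) = 36 ≡ 10, so v_4 = 10^{−1} = 4 (mod 13).
  i = 5 (α = 6): (6−7)(6−2)(6−1)(6−4) = (−1)·4·5·2 = −40 ≡ 12, so v_5 = 12^{−1} = 12 (mod 13).
  v = [12, 12, 12, 4, 12].
Step 2: syndromes of r = [6, 8, 11, 9, 9] (all sums mod 13).
  S_0 = Σ v_i r_i = 12·6 + 12·8 + 12·11 + 4·9 + 12·9 = 444 ≡ 2.
  S_1 = Σ v_i α_i r_i = 12·7·6 + 12·2·8 + 12·1·11 + 4·4·9 + 12·6·9 = 1620 ≡ 8.
  α_i^2 mod 13 = [10, 4, 1, 3, 10].
  S_2 = Σ v_i α_i^2 r_i = 12·10·6 + 12·4·8 + 12·1·11 + 4·3·9 + 12·10·9 = 2424 ≡ 6.
  S = (2, 8, 6) ≠ 0, so r is not a codeword (an error is present).
Step 3: locate the error. For a single error e at position i, S_ℓ = v_i·e·α_i^ℓ, so α_err = S_1/S_0.
  S_0^{−1} = 2^{−1} = 7 (mod 13), so α_err = 8·7 = 56 ≡ 4 = α_4. Error position i = 4.
  Consistency check: S_2/S_1 = 6·5 = 30 ≡ 4 = α_err ✓ (single-error assumption holds).
Step 4: error magnitude e = S_0/v_4 = S_0·∏_{j≠4}(α_4 − α_j) = 2·10 = 20 ≡ 7 (mod 13).
Step 5: correct position 4: c_4 = r_4 − e = 9 − 7 ≡ 2 (mod 13). Hence c = [6, 8, 11, 2, 9].
  Check: interpolating c through the α_i gives m(x) = 1 + 10·x (degree < 2) with m(α_i) = c_i for every i, so c is indeed a codeword.


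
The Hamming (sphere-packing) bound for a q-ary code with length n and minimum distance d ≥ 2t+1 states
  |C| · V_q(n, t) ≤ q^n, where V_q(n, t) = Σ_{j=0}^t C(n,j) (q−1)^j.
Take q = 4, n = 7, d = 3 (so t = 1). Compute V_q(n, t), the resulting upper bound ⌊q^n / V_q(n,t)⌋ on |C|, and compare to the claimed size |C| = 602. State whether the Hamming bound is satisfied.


V_q(n, t) = 22, q^n = 16384, Hamming bound = 744, |C| = 602 ≤ bound (satisfied).

Step 1: Compute V_q(n, t) = Σ_{j=0}^1 C(n, j) (q−1)^j.
  j = 0: C(7,0)·(3)^0 = 1·1 = 1.
  j = 1: C(7,1)·(3)^1 = 7·3 = 21.
  V_q(n, t) = 1 + 21 = 22.
Step 2: q^n = 4^7 = 16384.
Step 3: Hamming bound ⌊q^n / V_q(n,t)⌋ = ⌊16384/22⌋ = 744.
Step 4: Compare |C| = 602 to 744: satisfied.
The claimed |C| lies below the Hamming bound.


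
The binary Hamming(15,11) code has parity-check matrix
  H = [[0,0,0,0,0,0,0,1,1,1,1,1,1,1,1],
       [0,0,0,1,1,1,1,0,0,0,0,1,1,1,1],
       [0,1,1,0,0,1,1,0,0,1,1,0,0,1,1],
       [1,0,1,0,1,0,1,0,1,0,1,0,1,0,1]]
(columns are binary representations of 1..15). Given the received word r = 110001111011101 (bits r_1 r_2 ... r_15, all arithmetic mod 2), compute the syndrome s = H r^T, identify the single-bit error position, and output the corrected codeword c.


s = (0, 1, 1, 0)^T, error position = 6, corrected codeword c = 110000111011101

Compute s = H r^T mod 2 one row at a time:
  s_1 = 1 + 1 + 0 + 1 + 1 + 1 + 0 + 1 = 6 ≡ 0 (mod 2).
  s_2 = 0 + 0 + 1 + 1 + 1 + 1 + 0 + 1 = 5 ≡ 1 (mod 2).
  s_3 = 1 + 0 + 1 + 1 + 0 + 1 + 0 + 1 = 5 ≡ 1 (mod 2).
  s_4 = 1 + 0 + 0 + 1 + 1 + 1 + 1 + 1 = 6 ≡ 0 (mod 2).
s = (0, 1, 1, 0)^T — this equals column 6 of H (binary 0110), so error is at position 6.
Correct: flip bit 6 of r = 110001111011101 to get c = 110000111011101.


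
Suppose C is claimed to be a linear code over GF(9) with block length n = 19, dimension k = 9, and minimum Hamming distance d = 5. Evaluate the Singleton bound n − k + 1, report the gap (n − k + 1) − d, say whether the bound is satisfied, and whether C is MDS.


Singleton RHS = n − k + 1 = 11, slack = 6, bound satisfied, not MDS.

Singleton bound: d ≤ n − k + 1.
Here n = 19, k = 9, so n − k + 1 = 11.
Given d = 5, check d ≤ 11: YES.
Slack = (n − k + 1) − d = 6.
The code is NOT MDS (slack = 6 > 0).
Description: the claimed parameters are [19, 9, 5]_9; such a code would be non-MDS.


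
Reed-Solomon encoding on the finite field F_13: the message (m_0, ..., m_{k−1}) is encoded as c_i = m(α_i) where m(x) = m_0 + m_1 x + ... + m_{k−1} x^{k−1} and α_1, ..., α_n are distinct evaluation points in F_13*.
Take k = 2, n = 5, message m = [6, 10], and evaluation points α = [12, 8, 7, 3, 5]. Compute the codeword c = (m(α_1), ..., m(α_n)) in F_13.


c = [9, 8, 11, 10, 4]

Message polynomial: m(x) = 6 + 10·x (mod 13).
For each evaluation point α_i, compute m(α_i) mod 13:
  α_1 = 12: Horner steps 10 → 9, so m(12) = 9.
  α_2 = 8: Horner steps 10 → 8, so m(8) = 8.
  α_3 = 7: Horner steps 10 → 11, so m(7) = 11.
  α_4 = 3: Horner steps 10 → 10, so m(3) = 10.
  α_5 = 5: Horner steps 10 → 4, so m(5) = 4.
Codeword c = [9, 8, 11, 10, 4] ∈ F_13^5.


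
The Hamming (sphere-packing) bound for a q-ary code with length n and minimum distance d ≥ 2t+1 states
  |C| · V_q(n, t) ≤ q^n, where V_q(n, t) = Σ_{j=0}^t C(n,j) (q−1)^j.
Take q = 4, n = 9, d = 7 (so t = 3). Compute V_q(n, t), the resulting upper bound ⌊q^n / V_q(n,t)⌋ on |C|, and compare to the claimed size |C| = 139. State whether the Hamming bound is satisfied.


V_q(n, t) = 2620, q^n = 262144, Hamming bound = 100, |C| = 139 > bound (violated).

Step 1: Compute V_q(n, t) = Σ_{j=0}^3 C(n, j) (q−1)^j.
  j = 0: C(9,0)·(3)^0 = 1·1 = 1.
  j = 1: C(9,1)·(3)^1 = 9·3 = 27.
  j = 2: C(9,2)·(3)^2 = 36·9 = 324.
  j = 3: C(9,3)·(3)^3 = 84·27 = 2268.
  V_q(n, t) = 1 + 27 + 324 + 2268 = 2620.
Step 2: q^n = 4^9 = 262144.
Step 3: Hamming bound ⌊q^n / V_q(n,t)⌋ = ⌊262144/2620⌋ = 100.
Step 4: Compare |C| = 139 to 100: violated.
The claimed |C| lies above the Hamming bound, so no 4-ary code of length 9 with d ≥ 7 can have 139 codewords.


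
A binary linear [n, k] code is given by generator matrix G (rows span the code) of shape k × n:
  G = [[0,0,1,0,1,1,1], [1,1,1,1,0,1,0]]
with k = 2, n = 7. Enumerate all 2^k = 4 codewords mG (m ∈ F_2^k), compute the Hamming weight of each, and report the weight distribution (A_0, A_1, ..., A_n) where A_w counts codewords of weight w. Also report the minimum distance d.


Weight distribution: A_0 = 1, A_4 = 1, A_5 = 2. Minimum distance d = 4.

Enumerate all 2^2 = 4 messages m ∈ F_2^2.
For each, compute codeword c = mG in F_2^7, then tally its weight.
  m = 00 → c = 0000000, weight = 0.
  m = 10 → c = 0010111, weight = 4.
  m = 01 → c = 1111010, weight = 5.
  m = 11 → c = 1101101, weight = 5.
Tally weights:
  weight 0: 1 codewords.
  weight 4: 1 codewords.
  weight 5: 2 codewords.
Minimum distance d = smallest w > 0 with A_w > 0 = 4.
Sanity: Σ A_w = 4 = 2^2 = 4 ✓.


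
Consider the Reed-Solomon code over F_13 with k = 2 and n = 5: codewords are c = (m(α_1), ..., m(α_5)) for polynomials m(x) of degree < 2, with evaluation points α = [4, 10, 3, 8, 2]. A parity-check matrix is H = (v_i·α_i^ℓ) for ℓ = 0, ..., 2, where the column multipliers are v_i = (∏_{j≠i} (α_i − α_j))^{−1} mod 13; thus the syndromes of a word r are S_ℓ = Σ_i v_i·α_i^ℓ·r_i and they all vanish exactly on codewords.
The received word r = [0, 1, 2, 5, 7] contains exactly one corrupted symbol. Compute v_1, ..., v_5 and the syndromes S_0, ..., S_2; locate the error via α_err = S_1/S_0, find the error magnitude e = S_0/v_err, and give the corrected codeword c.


S = (11, 9, 5), error at position 5, error magnitude e = 3, c = [0, 1, 2, 5, 4].

Step 1: column multipliers v_i = (∏_{j≠i}(α_i − α_j))^{−1} mod 13.
  i = 1 (α = 4): (4−10)(4−3)(4−8)(4−2) = (−6)·1·(−4)·2 = 48 ≡ 9, so v_1 = 9^{−1} = 3 (mod 13).
  i = 2 (α = 10): (10−4)(10−3)(10−8)(10−2) = 6·7·2·8 = 672 ≡ 9, so v_2 = 9^{−1} = 3 (mod 13).
  i = 3 (α = 3): (3−4)(3−10)(3−8)(3−2) = (−1)·(−7)·(−5)·1 = −35 ≡ 4, so v_3 = 4^{−1} = 10 (mod 13).
  i = 4 (α = 8): (8−4)(8−10)(8−3)(8−2) = 4·(−2)·5·6 = −240 ≡ 7, so v_4 = 7^{−1} = 2 (mod 13).
  i = 5 (α = 2): (2−4)(2−10)(2−3)(2−8) = (−2)·(−8)·(−1)·(−6) = 96 ≡ 5, so v_5 = 5^{−1} = 8 (mod 13).
  v = [3, 3, 10, 2, 8].
Step 2: syndromes of r = [0, 1, 2, 5, 7] (all sums mod 13).
  S_0 = Σ v_i r_i = 3·0 + 3·1 + 10·2 + 2·5 + 8·7 = 89 ≡ 11.
  S_1 = Σ v_i α_i r_i = 3·4·0 + 3·10·1 + 10·3·2 + 2·8·5 + 8·2·7 = 282 ≡ 9.
  α_i^2 mod 13 = [3, 9, 9, 12, 4].
  S_2 = Σ v_i α_i^2 r_i = 3·3·0 + 3·9·1 + 10·9·2 + 2·12·5 + 8·4·7 = 551 ≡ 5.
  S = (11, 9, 5) ≠ 0, so r is not a codeword (an error is present).
Step 3: locate the error. For a single error e at position i, S_ℓ = v_i·e·α_i^ℓ, so α_err = S_1/S_0.
  S_0^{−1} = 11^{−1} = 6 (mod 13), so α_err = 9·6 = 54 ≡ 2 = α_5. Error position i = 5.
  Consistency check: S_2/S_1 = 5·3 = 15 ≡ 2 = α_err ✓ (single-error assumption holds).
Step 4: error magnitude e = S_0/v_5 = S_0·∏_{j≠5}(α_5 − α_j) = 11·5 = 55 ≡ 3 (mod 13).
Step 5: correct position 5: c_5 = r_5 − e = 7 − 3 ≡ 4 (mod 13). Hence c = [0, 1, 2, 5, 4].
  Check: interpolating c through the α_i gives m(x) = 8 + 11·x (degree < 2) with m(α_i) = c_i for every i, so c is indeed a codeword.


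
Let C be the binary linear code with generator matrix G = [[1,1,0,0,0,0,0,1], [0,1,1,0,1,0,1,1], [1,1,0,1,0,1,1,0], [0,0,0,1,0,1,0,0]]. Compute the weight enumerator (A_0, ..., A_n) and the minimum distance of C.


Weight distribution: A_0 = 1, A_2 = 2, A_3 = 3, A_4 = 3, A_5 = 4, A_6 = 2, A_7 = 1. Minimum distance d = 2.

Enumerate all 2^4 = 16 messages m ∈ F_2^4.
For each, compute codeword c = mG in F_2^8, then tally its weight.
  m = 0000 → c = 00000000, weight = 0.
  m = 1000 → c = 11000001, weight = 3.
  m = 0100 → c = 01101011, weight = 5.
  m = 1100 → c = 10101010, weight = 4.
  m = 0010 → c = 11010110, weight = 5.
  m = 1010 → c = 00010111, weight = 4.
  m = 0110 → c = 10111101, weight = 6.
  m = 1110 → c = 01111100, weight = 5.
  m = 0001 → c = 00010100, weight = 2.
  m = 1001 → c = 11010101, weight = 5.
  m = 0101 → c = 01111111, weight = 7.
  m = 1101 → c = 10111110, weight = 6.
  m = 0011 → c = 11000010, weight = 3.
  m = 1011 → c = 00000011, weight = 2.
  m = 0111 → c = 10101001, weight = 4.
  m = 1111 → c = 01101000, weight = 3.
Tally weights:
  weight 0: 1 codewords.
  weight 2: 2 codewords.
  weight 3: 3 codewords.
  weight 4: 3 codewords.
  weight 5: 4 codewords.
  weight 6: 2 codewords.
  weight 7: 1 codewords.
Minimum distance d = smallest w > 0 with A_w > 0 = 2.
Sanity: Σ A_w = 16 = 2^4 = 16 ✓.


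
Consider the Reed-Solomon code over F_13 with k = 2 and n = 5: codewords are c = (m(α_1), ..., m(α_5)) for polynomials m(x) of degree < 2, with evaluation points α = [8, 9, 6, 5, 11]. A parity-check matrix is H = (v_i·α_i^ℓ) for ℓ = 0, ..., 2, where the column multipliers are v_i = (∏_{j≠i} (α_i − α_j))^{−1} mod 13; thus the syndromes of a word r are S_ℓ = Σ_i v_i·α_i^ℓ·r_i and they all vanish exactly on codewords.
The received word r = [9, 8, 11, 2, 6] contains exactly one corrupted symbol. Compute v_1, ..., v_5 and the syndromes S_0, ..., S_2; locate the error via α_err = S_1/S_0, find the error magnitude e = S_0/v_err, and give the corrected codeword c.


S = (6, 4, 7), error at position 4, error magnitude e = 3, c = [9, 8, 11, 12, 6].

Step 1: column multipliers v_i = (∏_{j≠i}(α_i − α_j))^{−1} mod 13.
  i = 1 (α = 8): (8−9)(8−6)(8−5)(8−11) = (−1)·2·3·(−3) = 18 ≡ 5, so v_1 = 5^{−1} = 8 (mod 13).
  i = 2 (α = 9): (9−8)(9−6)(9−5)(9−11) = 1·3·4·(−2) = −24 ≡ 2, so v_2 = 2^{−1} = 7 (mod 13).
  i = 3 (α = 6): (6−8)(6−9)(6−5)(6−11) = (−2)·(−3)·1·(−5) = −30 ≡ 9, so v_3 = 9^{−1} = 3 (mod 13).
  i = 4 (α = 5): (5−8)(5−9)(5−6)(5−11) = (−3)·(−4)·(−1)·(−6) = 72 ≡ 7, so v_4 = 7^{−1} = 2 (mod 13).
  i = 5 (α = 11): (11−8)(11−9)(11−6)(11−5) = 3·2·5·6 = 180 ≡ 11, so v_5 = 11^{−1} = 6 (mod 13).
  v = [8, 7, 3, 2, 6].
Step 2: syndromes of r = [9, 8, 11, 2, 6] (all sums mod 13).
  S_0 = Σ v_i r_i = 8·9 + 7·8 + 3·11 + 2·2 + 6·6 = 201 ≡ 6.
  S_1 = Σ v_i α_i r_i = 8·8·9 + 7·9·8 + 3·6·11 + 2·5·2 + 6·11·6 = 1694 ≡ 4.
  α_i^2 mod 13 = [12, 3, 10, 12, 4].
  S_2 = Σ v_i α_i^2 r_i = 8·12·9 + 7·3·8 + 3·10·11 + 2·12·2 + 6·4·6 = 1554 ≡ 7.
  S = (6, 4, 7) ≠ 0, so r is not a codeword (an error is present).
Step 3: locate the error. For a single error e at position i, S_ℓ = v_i·e·α_i^ℓ, so α_err = S_1/S_0.
  S_0^{−1} = 6^{−1} = 11 (mod 13), so α_err = 4·11 = 44 ≡ 5 = α_4. Error position i = 4.
  Consistency check: S_2/S_1 = 7·10 = 70 ≡ 5 = α_err ✓ (single-error assumption holds).
Step 4: error magnitude e = S_0/v_4 = S_0·∏_{j≠4}(α_4 − α_j) = 6·7 = 42 ≡ 3 (mod 13).
Step 5: correct position 4: c_4 = r_4 − e = 2 − 3 ≡ 12 (mod 13). Hence c = [9, 8, 11, 12, 6].
  Check: interpolating c through the α_i gives m(x) = 4 + 12·x (degree < 2) with m(α_i) = c_i for every i, so c is indeed a codeword.


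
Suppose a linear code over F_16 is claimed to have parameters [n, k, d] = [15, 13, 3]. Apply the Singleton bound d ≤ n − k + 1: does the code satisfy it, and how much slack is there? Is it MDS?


Singleton RHS = n − k + 1 = 3, slack = 0, bound satisfied, MDS.

Singleton bound: d ≤ n − k + 1.
Here n = 15, k = 13, so n − k + 1 = 3.
Given d = 3, check d ≤ 3: YES.
Slack = (n − k + 1) − d = 0.
The code is MDS (slack = 0).
Description: the claimed parameters are [15, 13, 3]_16; such a code would be MDS (meets Singleton bound).


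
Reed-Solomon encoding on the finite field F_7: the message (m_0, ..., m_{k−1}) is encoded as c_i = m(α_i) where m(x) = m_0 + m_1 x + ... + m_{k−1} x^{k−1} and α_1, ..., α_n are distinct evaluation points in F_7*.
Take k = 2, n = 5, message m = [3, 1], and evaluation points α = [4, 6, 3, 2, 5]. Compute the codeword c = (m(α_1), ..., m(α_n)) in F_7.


c = [0, 2, 6, 5, 1]

Message polynomial: m(x) = 3 + 1·x (mod 7).
For each evaluation point α_i, compute m(α_i) mod 7:
  α_1 = 4: Horner steps 1 → 0, so m(4) = 0.
  α_2 = 6: Horner steps 1 → 2, so m(6) = 2.
  α_3 = 3: Horner steps 1 → 6, so m(3) = 6.
  α_4 = 2: Horner steps 1 → 5, so m(2) = 5.
  α_5 = 5: Horner steps 1 → 1, so m(5) = 1.
Codeword c = [0, 2, 6, 5, 1] ∈ F_7^5.
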